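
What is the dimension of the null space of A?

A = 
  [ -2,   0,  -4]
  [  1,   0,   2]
nullity(A) = 2

Row reduce:
R2 → R2 + (1/2)·R1
REF = 
  [ -2,   0,  -4]
  [  0,   0,   0]
Pivot columns: 1 → 1 pivot.
rank(A) = 1, so nullity(A) = 3 - 1 = 2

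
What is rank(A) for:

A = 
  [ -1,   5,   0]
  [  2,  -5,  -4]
Row reduce:
R2 → R2 + (2)·R1
REF = 
  [ -1,   5,   0]
  [  0,   5,  -4]
Pivot columns: 1, 2 → 2 pivots.

rank(A) = 2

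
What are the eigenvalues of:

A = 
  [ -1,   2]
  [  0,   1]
λ = 1, -1

tr(A) = 0, det(A) = -1
Characteristic polynomial: λ² - tr(A)λ + det(A) = λ² - 1
λ² - 1 = (λ + 1)(λ - 1)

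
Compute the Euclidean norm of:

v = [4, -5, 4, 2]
7.81

||v||₂ = √((4)² + (-5)² + (4)² + (2)²) = √61 = 7.81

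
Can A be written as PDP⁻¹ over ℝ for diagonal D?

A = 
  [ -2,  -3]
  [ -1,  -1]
Yes

tr(A) = -3, det(A) = -1
Characteristic polynomial: λ² - tr(A)λ + det(A) = λ² + 3λ - 1
λ² + 3λ - 1 = 0  ⇒  λ = (-3 ± √((3)² - 4·(-1)))/2 = (-3 ± √(13))/2
  = (-3 + √13)/2,  (-3 - √13)/2
Eigenvalues: (-3 + √13)/2, (-3 - √13)/2  (≈ 0.3028, -3.303)
The two irrational eigenvalues are distinct (simple), so each has alg. mult. = geom. mult. = 1.
Sum of geometric multiplicities equals n, so A has n independent eigenvectors.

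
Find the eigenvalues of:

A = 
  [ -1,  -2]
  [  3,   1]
λ = i√5, -i√5  (≈ 0 + 2.236i, 0 - 2.236i)

tr(A) = 0, det(A) = 5
Characteristic polynomial: λ² - tr(A)λ + det(A) = λ² + 5
λ² + 5 = 0  ⇒  λ = (0 ± √((0)² - 4·(5)))/2 = (0 ± √(-20))/2
  = i√5,  -i√5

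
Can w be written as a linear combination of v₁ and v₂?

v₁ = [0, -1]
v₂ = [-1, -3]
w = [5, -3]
Yes

Form the augmented matrix and row-reduce:
[v₁|v₂|w] = 
  [  0,  -1,   5]
  [ -1,  -3,  -3]
Swap R1 ↔ R2
REF = 
  [ -1,  -3,  -3]
  [  0,  -1,   5]

No row of the form [0 0 | nonzero], so the system is consistent. Back-substitution gives c₁ = 18, c₂ = -5: w = (18)·v₁ + (-5)·v₂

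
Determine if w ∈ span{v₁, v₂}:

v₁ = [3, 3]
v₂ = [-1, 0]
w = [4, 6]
Yes

Form the augmented matrix and row-reduce:
[v₁|v₂|w] = 
  [  3,  -1,   4]
  [  3,   0,   6]
R2 → R2 - (1)·R1
REF = 
  [  3,  -1,   4]
  [  0,   1,   2]

No row of the form [0 0 | nonzero], so the system is consistent. Back-substitution gives c₁ = 2, c₂ = 2: w = (2)·v₁ + (2)·v₂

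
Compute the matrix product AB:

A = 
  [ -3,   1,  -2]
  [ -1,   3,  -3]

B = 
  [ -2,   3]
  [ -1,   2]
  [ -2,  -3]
A is 2×3 and B is 3×2, so AB is 2×2. Each entry is (row of A)·(column of B):
AB[1,1] = (-3)(-2) + (1)(-1) + (-2)(-2) = 9
AB[1,2] = (-3)(3) + (1)(2) + (-2)(-3) = -1
AB[2,1] = (-1)(-2) + (3)(-1) + (-3)(-2) = 5
AB[2,2] = (-1)(3) + (3)(2) + (-3)(-3) = 12

AB = 
  [  9,  -1]
  [  5,  12]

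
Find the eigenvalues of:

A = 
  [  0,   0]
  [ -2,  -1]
λ = 0, -1

tr(A) = -1, det(A) = 0
Characteristic polynomial: λ² - tr(A)λ + det(A) = λ² + λ
λ² + λ = λ(λ + 1)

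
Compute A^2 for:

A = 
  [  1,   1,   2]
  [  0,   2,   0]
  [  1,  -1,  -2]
A² = A·A:
A²[1,1] = (1)(1) + (1)(0) + (2)(1) = 3
A²[1,2] = (1)(1) + (1)(2) + (2)(-1) = 1
A²[1,3] = (1)(2) + (1)(0) + (2)(-2) = -2
A²[2,1] = (0)(1) + (2)(0) + (0)(1) = 0
A²[2,2] = (0)(1) + (2)(2) + (0)(-1) = 4
A²[2,3] = (0)(2) + (2)(0) + (0)(-2) = 0
A²[3,1] = (1)(1) + (-1)(0) + (-2)(1) = -1
A²[3,2] = (1)(1) + (-1)(2) + (-2)(-1) = 1
A²[3,3] = (1)(2) + (-1)(0) + (-2)(-2) = 6
A² = 
  [  3,   1,  -2]
  [  0,   4,   0]
  [ -1,   1,   6]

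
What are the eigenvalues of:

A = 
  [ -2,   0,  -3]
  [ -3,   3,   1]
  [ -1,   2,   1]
λ = -1, (3 + √37)/2, (3 - √37)/2  (≈ -1, 4.541, -1.541)

Characteristic polynomial: det(λI - A) = λ³ - 2λ² - 10λ - 7
Testing integer divisors of the constant term: p(-1) = 0, so (λ + 1) is a factor:
p(λ) = (λ + 1)(λ² - 3λ - 7)
λ² - 3λ - 7 = 0  ⇒  λ = (3 ± √((-3)² - 4·(-7)))/2 = (3 ± √(37))/2
  = (3 + √37)/2,  (3 - √37)/2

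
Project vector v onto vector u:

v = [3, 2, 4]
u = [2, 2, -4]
proj_u(v) = [-1/2, -1/2, 1]

v·u = (3)(2) + (2)(2) + (4)(-4) = -6
u·u = (2)² + (2)² + (-4)² = 24
proj_u(v) = (v·u / u·u) × u = (-6/24) × u = (-1/4) × u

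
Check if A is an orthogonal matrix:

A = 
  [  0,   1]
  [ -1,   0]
Yes

AᵀA = 
  [  1,   0]
  [  0,   1]
= I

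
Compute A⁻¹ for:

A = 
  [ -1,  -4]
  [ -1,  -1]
det(A) = (-1)(-1) - (-4)(-1) = -3
For a 2×2 matrix, A⁻¹ = (1/det(A)) · [[d, -b], [-c, a]]
    = (-1/3) · [[-1, 4], [1, -1]]

A⁻¹ = 
  [ 1/3, -4/3]
  [-1/3,  1/3]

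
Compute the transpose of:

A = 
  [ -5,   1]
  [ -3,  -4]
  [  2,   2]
Aᵀ = 
  [ -5,  -3,   2]
  [  1,  -4,   2]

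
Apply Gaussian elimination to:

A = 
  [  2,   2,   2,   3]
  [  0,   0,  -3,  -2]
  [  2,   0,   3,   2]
Row operations:
R3 → R3 - (1)·R1
Swap R2 ↔ R3

Resulting echelon form:
REF = 
  [  2,   2,   2,   3]
  [  0,  -2,   1,  -1]
  [  0,   0,  -3,  -2]

Rank = 3 (number of non-zero pivot rows).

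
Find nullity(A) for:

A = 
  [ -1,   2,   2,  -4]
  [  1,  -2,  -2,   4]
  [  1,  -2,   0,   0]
nullity(A) = 2

Row reduce:
R2 → R2 + (1)·R1
R3 → R3 + (1)·R1
Swap R2 ↔ R3
REF = 
  [ -1,   2,   2,  -4]
  [  0,   0,   2,  -4]
  [  0,   0,   0,   0]
Pivot columns: 1, 3 → 2 pivots.
rank(A) = 2, so nullity(A) = 4 - 2 = 2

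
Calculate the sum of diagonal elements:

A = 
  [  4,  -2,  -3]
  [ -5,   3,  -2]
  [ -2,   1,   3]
10

tr(A) = 4 + 3 + 3 = 10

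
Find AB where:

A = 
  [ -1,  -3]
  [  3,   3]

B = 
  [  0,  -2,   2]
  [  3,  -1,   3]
AB = 
  [ -9,   5, -11]
  [  9,  -9,  15]

A is 2×2 and B is 2×3, so AB is 2×3. Each entry is (row of A)·(column of B):
AB[1,1] = (-1)(0) + (-3)(3) = -9
AB[1,2] = (-1)(-2) + (-3)(-1) = 5
AB[1,3] = (-1)(2) + (-3)(3) = -11
AB[2,1] = (3)(0) + (3)(3) = 9
AB[2,2] = (3)(-2) + (3)(-1) = -9
AB[2,3] = (3)(2) + (3)(3) = 15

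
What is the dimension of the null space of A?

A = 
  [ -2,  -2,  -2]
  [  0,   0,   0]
nullity(A) = 2

Row reduce:
(no row operations needed)
REF = 
  [ -2,  -2,  -2]
  [  0,   0,   0]
Pivot columns: 1 → 1 pivot.
rank(A) = 1, so nullity(A) = 3 - 1 = 2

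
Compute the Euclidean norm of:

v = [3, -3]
4.243

||v||₂ = √((3)² + (-3)²) = √18 = 4.243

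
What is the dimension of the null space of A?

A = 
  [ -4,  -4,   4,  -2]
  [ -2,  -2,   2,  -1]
nullity(A) = 3

Row reduce:
R2 → R2 - (1/2)·R1
REF = 
  [ -4,  -4,   4,  -2]
  [  0,   0,   0,   0]
Pivot columns: 1 → 1 pivot.
rank(A) = 1, so nullity(A) = 4 - 1 = 3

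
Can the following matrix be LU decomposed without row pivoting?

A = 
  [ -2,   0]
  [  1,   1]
Yes.
A[1,1] = -2 ≠ 0, so Gaussian elimination proceeds without a row swap: multiplier ℓ₂₁ = (1)/(-2) = -1/2, and U[2,2] = 1 - (-1/2)(0) = 1.
L = 
  [   1,    0]
  [-1/2,    1]
U = 
  [ -2,   0]
  [  0,   1]
Check row 2 of LU: [(-1/2)(-2), (-1/2)(0) + 1] = [1, 1] = row 2 of A ✓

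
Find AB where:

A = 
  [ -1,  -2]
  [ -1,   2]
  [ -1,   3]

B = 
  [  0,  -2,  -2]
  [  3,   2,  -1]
AB = 
  [ -6,  -2,   4]
  [  6,   6,   0]
  [  9,   8,  -1]

A is 3×2 and B is 2×3, so AB is 3×3. Each entry is (row of A)·(column of B):
AB[1,1] = (-1)(0) + (-2)(3) = -6
AB[1,2] = (-1)(-2) + (-2)(2) = -2
AB[1,3] = (-1)(-2) + (-2)(-1) = 4
AB[2,1] = (-1)(0) + (2)(3) = 6
AB[2,2] = (-1)(-2) + (2)(2) = 6
AB[2,3] = (-1)(-2) + (2)(-1) = 0
AB[3,1] = (-1)(0) + (3)(3) = 9
AB[3,2] = (-1)(-2) + (3)(2) = 8
AB[3,3] = (-1)(-2) + (3)(-1) = -1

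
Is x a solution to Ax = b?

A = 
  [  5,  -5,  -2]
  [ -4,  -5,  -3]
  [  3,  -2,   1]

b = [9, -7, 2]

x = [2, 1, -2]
Yes

Ax = [9, -7, 2] = b ✓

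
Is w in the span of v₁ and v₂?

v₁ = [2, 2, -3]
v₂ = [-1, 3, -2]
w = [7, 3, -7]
Yes

Form the augmented matrix and row-reduce:
[v₁|v₂|w] = 
  [  2,  -1,   7]
  [  2,   3,   3]
  [ -3,  -2,  -7]
R2 → R2 - (1)·R1
R3 → R3 + (3/2)·R1
R3 → R3 + (7/8)·R2
REF = 
  [  2,  -1,   7]
  [  0,   4,  -4]
  [  0,   0,   0]

No row of the form [0 0 | nonzero], so the system is consistent. Back-substitution gives c₁ = 3, c₂ = -1: w = (3)·v₁ + (-1)·v₂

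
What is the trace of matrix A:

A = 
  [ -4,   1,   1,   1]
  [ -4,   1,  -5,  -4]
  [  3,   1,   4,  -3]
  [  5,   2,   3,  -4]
-3

tr(A) = -4 + 1 + 4 + -4 = -3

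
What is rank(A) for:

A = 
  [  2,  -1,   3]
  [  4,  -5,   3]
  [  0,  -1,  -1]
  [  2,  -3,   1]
rank(A) = 2

Row reduce:
R2 → R2 - (2)·R1
R4 → R4 - (1)·R1
R3 → R3 - (1/3)·R2
R4 → R4 - (2/3)·R2
REF = 
  [  2,  -1,   3]
  [  0,  -3,  -3]
  [  0,   0,   0]
  [  0,   0,   0]
Pivot columns: 1, 2 → 2 pivots.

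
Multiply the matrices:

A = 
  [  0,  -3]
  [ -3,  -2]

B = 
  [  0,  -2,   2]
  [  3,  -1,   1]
A is 2×2 and B is 2×3, so AB is 2×3. Each entry is (row of A)·(column of B):
AB[1,1] = (0)(0) + (-3)(3) = -9
AB[1,2] = (0)(-2) + (-3)(-1) = 3
AB[1,3] = (0)(2) + (-3)(1) = -3
AB[2,1] = (-3)(0) + (-2)(3) = -6
AB[2,2] = (-3)(-2) + (-2)(-1) = 8
AB[2,3] = (-3)(2) + (-2)(1) = -8

AB = 
  [ -9,   3,  -3]
  [ -6,   8,  -8]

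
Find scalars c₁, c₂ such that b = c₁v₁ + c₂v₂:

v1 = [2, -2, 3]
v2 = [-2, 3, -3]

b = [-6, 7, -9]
c1 = -2, c2 = 1

b = -2·v1 + 1·v2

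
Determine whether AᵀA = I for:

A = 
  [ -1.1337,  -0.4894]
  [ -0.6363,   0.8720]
No

AᵀA = 
  [  1.6902,   0]
  [  0,   0.9999]
≠ I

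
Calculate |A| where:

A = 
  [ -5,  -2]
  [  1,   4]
-18

For a 2×2 matrix, det = ad - bc = (-5)(4) - (-2)(1) = -18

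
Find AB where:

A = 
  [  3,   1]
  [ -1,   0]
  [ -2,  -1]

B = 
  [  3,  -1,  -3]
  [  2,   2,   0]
A is 3×2 and B is 2×3, so AB is 3×3. Each entry is (row of A)·(column of B):
AB[1,1] = (3)(3) + (1)(2) = 11
AB[1,2] = (3)(-1) + (1)(2) = -1
AB[1,3] = (3)(-3) + (1)(0) = -9
AB[2,1] = (-1)(3) + (0)(2) = -3
AB[2,2] = (-1)(-1) + (0)(2) = 1
AB[2,3] = (-1)(-3) + (0)(0) = 3
AB[3,1] = (-2)(3) + (-1)(2) = -8
AB[3,2] = (-2)(-1) + (-1)(2) = 0
AB[3,3] = (-2)(-3) + (-1)(0) = 6

AB = 
  [ 11,  -1,  -9]
  [ -3,   1,   3]
  [ -8,   0,   6]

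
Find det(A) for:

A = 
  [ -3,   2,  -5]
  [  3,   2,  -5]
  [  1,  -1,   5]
Cofactor expansion along row 1:
det(A) = (-3)·((2)(5) - (-5)(-1)) - (2)·((3)(5) - (-5)(1)) + (-5)·((3)(-1) - (2)(1))
  = (-3)(5) - (2)(20) + (-5)(-5)
  = -30

det(A) = -30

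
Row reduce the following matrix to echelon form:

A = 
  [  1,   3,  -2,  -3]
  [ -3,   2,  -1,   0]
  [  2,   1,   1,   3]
Row operations:
R2 → R2 + (3)·R1
R3 → R3 - (2)·R1
R3 → R3 + (5/11)·R2

Resulting echelon form:
REF = 
  [    1,     3,    -2,    -3]
  [    0,    11,    -7,    -9]
  [    0,     0, 20/11, 54/11]

Rank = 3 (number of non-zero pivot rows).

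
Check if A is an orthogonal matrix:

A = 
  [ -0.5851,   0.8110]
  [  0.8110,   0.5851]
Yes

AᵀA = 
  [  1.0001,   0]
  [  0,   1.0001]
≈ I (equal to I up to the 4-dp rounding of the entries)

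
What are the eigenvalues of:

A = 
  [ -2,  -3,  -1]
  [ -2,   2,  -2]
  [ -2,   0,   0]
λ = 2, 2, -4

Characteristic polynomial: det(λI - A) = λ³ - 12λ + 16
Testing integer divisors of the constant term: p(2) = 0, so (λ - 2) is a factor:
p(λ) = (λ - 2)(λ² + 2λ - 8)
λ² + 2λ - 8 = (λ + 4)(λ - 2)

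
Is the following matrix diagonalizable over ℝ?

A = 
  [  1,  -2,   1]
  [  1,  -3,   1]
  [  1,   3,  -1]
Yes

Characteristic polynomial: det(λI - A) = λ³ + 3λ² - 3λ - 2
By the rational root theorem any rational root is an integer dividing 2; none of those is a root, so p(λ) has no rational roots and hence (being an irreducible cubic) no repeated roots.
Discriminant of the cubic: Δ = 621
Δ > 0 ⇒ three distinct real eigenvalues: λ ≈ -3.669, -0.476, 1.145
Three distinct real eigenvalues, so A has 3 independent eigenvectors.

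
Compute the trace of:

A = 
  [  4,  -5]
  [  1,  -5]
-1

tr(A) = 4 + -5 = -1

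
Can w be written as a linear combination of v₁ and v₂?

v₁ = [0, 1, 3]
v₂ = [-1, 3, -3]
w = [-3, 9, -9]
Yes

Form the augmented matrix and row-reduce:
[v₁|v₂|w] = 
  [  0,  -1,  -3]
  [  1,   3,   9]
  [  3,  -3,  -9]
Swap R1 ↔ R2
R3 → R3 - (3)·R1
R3 → R3 - (12)·R2
REF = 
  [  1,   3,   9]
  [  0,  -1,  -3]
  [  0,   0,   0]

No row of the form [0 0 | nonzero], so the system is consistent. Back-substitution gives c₁ = 0, c₂ = 3: w = (0)·v₁ + (3)·v₂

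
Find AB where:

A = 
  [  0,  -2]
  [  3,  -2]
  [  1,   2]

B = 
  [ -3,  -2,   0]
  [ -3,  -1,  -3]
A is 3×2 and B is 2×3, so AB is 3×3. Each entry is (row of A)·(column of B):
AB[1,1] = (0)(-3) + (-2)(-3) = 6
AB[1,2] = (0)(-2) + (-2)(-1) = 2
AB[1,3] = (0)(0) + (-2)(-3) = 6
AB[2,1] = (3)(-3) + (-2)(-3) = -3
AB[2,2] = (3)(-2) + (-2)(-1) = -4
AB[2,3] = (3)(0) + (-2)(-3) = 6
AB[3,1] = (1)(-3) + (2)(-3) = -9
AB[3,2] = (1)(-2) + (2)(-1) = -4
AB[3,3] = (1)(0) + (2)(-3) = -6

AB = 
  [  6,   2,   6]
  [ -3,  -4,   6]
  [ -9,  -4,  -6]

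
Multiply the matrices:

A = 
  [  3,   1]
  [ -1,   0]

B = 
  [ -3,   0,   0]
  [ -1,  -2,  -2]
A is 2×2 and B is 2×3, so AB is 2×3. Each entry is (row of A)·(column of B):
AB[1,1] = (3)(-3) + (1)(-1) = -10
AB[1,2] = (3)(0) + (1)(-2) = -2
AB[1,3] = (3)(0) + (1)(-2) = -2
AB[2,1] = (-1)(-3) + (0)(-1) = 3
AB[2,2] = (-1)(0) + (0)(-2) = 0
AB[2,3] = (-1)(0) + (0)(-2) = 0

AB = 
  [-10,  -2,  -2]
  [  3,   0,   0]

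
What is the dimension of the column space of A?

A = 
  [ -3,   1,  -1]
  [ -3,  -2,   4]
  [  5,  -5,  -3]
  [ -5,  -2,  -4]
dim(Col(A)) = 3

Row reduce:
R2 → R2 - (1)·R1
R3 → R3 + (5/3)·R1
R4 → R4 - (5/3)·R1
R3 → R3 - (10/9)·R2
R4 → R4 - (11/9)·R2
R4 → R4 - (19/23)·R3
REF = 
  [   -3,     1,    -1]
  [    0,    -3,     5]
  [    0,     0, -92/9]
  [    0,     0,     0]
Pivot columns: 1, 2, 3 → 3 pivots.
dim(Col(A)) = number of pivot columns = 3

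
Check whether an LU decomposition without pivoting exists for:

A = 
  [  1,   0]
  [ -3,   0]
Yes.
A[1,1] = 1 ≠ 0, so Gaussian elimination proceeds without a row swap: multiplier ℓ₂₁ = (-3)/(1) = -3, and U[2,2] = 0 - (-3)(0) = 0.
L = 
  [  1,   0]
  [ -3,   1]
U = 
  [  1,   0]
  [  0,   0]
Check row 2 of LU: [(-3)(1), (-3)(0) + 0] = [-3, 0] = row 2 of A ✓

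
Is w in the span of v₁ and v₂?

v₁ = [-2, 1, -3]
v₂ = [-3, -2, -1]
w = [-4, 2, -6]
Yes

Form the augmented matrix and row-reduce:
[v₁|v₂|w] = 
  [ -2,  -3,  -4]
  [  1,  -2,   2]
  [ -3,  -1,  -6]
R2 → R2 + (1/2)·R1
R3 → R3 - (3/2)·R1
R3 → R3 + (1)·R2
REF = 
  [  -2,   -3,   -4]
  [   0, -7/2,    0]
  [   0,    0,    0]

No row of the form [0 0 | nonzero], so the system is consistent. Back-substitution gives c₁ = 2, c₂ = 0: w = (2)·v₁ + (0)·v₂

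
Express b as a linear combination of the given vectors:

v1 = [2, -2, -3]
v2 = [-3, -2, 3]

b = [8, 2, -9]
c1 = 1, c2 = -2

b = 1·v1 + -2·v2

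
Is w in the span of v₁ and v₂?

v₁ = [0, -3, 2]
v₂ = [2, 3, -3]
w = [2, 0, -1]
Yes

Form the augmented matrix and row-reduce:
[v₁|v₂|w] = 
  [  0,   2,   2]
  [ -3,   3,   0]
  [  2,  -3,  -1]
Swap R1 ↔ R2
R3 → R3 + (2/3)·R1
R3 → R3 + (1/2)·R2
REF = 
  [ -3,   3,   0]
  [  0,   2,   2]
  [  0,   0,   0]

No row of the form [0 0 | nonzero], so the system is consistent. Back-substitution gives c₁ = 1, c₂ = 1: w = (1)·v₁ + (1)·v₂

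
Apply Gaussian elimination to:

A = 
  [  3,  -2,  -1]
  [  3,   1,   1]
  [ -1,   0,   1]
Row operations:
R2 → R2 - (1)·R1
R3 → R3 + (1/3)·R1
R3 → R3 + (2/9)·R2

Resulting echelon form:
REF = 
  [   3,   -2,   -1]
  [   0,    3,    2]
  [   0,    0, 10/9]

Rank = 3 (number of non-zero pivot rows).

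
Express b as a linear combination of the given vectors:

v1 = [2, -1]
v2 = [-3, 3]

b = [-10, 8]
c1 = -2, c2 = 2

b = -2·v1 + 2·v2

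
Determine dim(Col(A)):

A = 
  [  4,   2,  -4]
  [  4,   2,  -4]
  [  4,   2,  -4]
Row reduce:
R2 → R2 - (1)·R1
R3 → R3 - (1)·R1
REF = 
  [  4,   2,  -4]
  [  0,   0,   0]
  [  0,   0,   0]
Pivot columns: 1 → 1 pivot.
dim(Col(A)) = number of pivot columns = 1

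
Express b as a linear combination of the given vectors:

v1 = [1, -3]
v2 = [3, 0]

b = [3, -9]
c1 = 3, c2 = 0

b = 3·v1 + 0·v2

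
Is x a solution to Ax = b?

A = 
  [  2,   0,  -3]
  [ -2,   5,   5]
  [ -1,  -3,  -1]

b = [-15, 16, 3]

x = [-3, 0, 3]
No

Ax = [-15, 21, 0] ≠ b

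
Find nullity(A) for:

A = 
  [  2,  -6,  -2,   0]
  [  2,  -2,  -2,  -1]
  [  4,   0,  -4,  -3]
nullity(A) = 2

Row reduce:
R2 → R2 - (1)·R1
R3 → R3 - (2)·R1
R3 → R3 - (3)·R2
REF = 
  [  2,  -6,  -2,   0]
  [  0,   4,   0,  -1]
  [  0,   0,   0,   0]
Pivot columns: 1, 2 → 2 pivots.
rank(A) = 2, so nullity(A) = 4 - 2 = 2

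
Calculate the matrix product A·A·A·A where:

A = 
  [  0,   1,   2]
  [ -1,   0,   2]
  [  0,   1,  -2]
A^4 = 
  [  3,   4, -22]
  [  6,  13, -42]
  [ -5, -16,  50]

A² = A·A:
A²[1,1] = (0)(0) + (1)(-1) + (2)(0) = -1
A²[1,2] = (0)(1) + (1)(0) + (2)(1) = 2
A²[1,3] = (0)(2) + (1)(2) + (2)(-2) = -2
A²[2,1] = (-1)(0) + (0)(-1) + (2)(0) = 0
A²[2,2] = (-1)(1) + (0)(0) + (2)(1) = 1
A²[2,3] = (-1)(2) + (0)(2) + (2)(-2) = -6
A²[3,1] = (0)(0) + (1)(-1) + (-2)(0) = -1
A²[3,2] = (0)(1) + (1)(0) + (-2)(1) = -2
A²[3,3] = (0)(2) + (1)(2) + (-2)(-2) = 6
A² = 
  [ -1,   2,  -2]
  [  0,   1,  -6]
  [ -1,  -2,   6]

A^3 = A^2·A:
A^3[1,1] = (-1)(0) + (2)(-1) + (-2)(0) = -2
A^3[1,2] = (-1)(1) + (2)(0) + (-2)(1) = -3
A^3[1,3] = (-1)(2) + (2)(2) + (-2)(-2) = 6
A^3[2,1] = (0)(0) + (1)(-1) + (-6)(0) = -1
A^3[2,2] = (0)(1) + (1)(0) + (-6)(1) = -6
A^3[2,3] = (0)(2) + (1)(2) + (-6)(-2) = 14
A^3[3,1] = (-1)(0) + (-2)(-1) + (6)(0) = 2
A^3[3,2] = (-1)(1) + (-2)(0) + (6)(1) = 5
A^3[3,3] = (-1)(2) + (-2)(2) + (6)(-2) = -18
A^3 = 
  [ -2,  -3,   6]
  [ -1,  -6,  14]
  [  2,   5, -18]

A^4 = A^3·A:
A^4[1,1] = (-2)(0) + (-3)(-1) + (6)(0) = 3
A^4[1,2] = (-2)(1) + (-3)(0) + (6)(1) = 4
A^4[1,3] = (-2)(2) + (-3)(2) + (6)(-2) = -22
A^4[2,1] = (-1)(0) + (-6)(-1) + (14)(0) = 6
A^4[2,2] = (-1)(1) + (-6)(0) + (14)(1) = 13
A^4[2,3] = (-1)(2) + (-6)(2) + (14)(-2) = -42
A^4[3,1] = (2)(0) + (5)(-1) + (-18)(0) = -5
A^4[3,2] = (2)(1) + (5)(0) + (-18)(1) = -16
A^4[3,3] = (2)(2) + (5)(2) + (-18)(-2) = 50
A^4 = 
  [  3,   4, -22]
  [  6,  13, -42]
  [ -5, -16,  50]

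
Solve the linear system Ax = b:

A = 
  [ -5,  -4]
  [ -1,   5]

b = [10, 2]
Row reduce the augmented matrix [A|b]:
R2 → R2 - (1/5)·R1
REF = 
  [  -5,   -4,   10]
  [   0, 29/5,    0]

Back-substitution:
x₂ = 0 / (29/5) = 0
x₁ = (10 - (-4)(0)) / (-5) = -2

x = [-2, 0]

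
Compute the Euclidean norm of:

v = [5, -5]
7.071

||v||₂ = √((5)² + (-5)²) = √50 = 7.071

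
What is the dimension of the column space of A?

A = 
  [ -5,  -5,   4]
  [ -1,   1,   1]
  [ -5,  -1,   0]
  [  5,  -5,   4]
dim(Col(A)) = 3

Row reduce:
R2 → R2 - (1/5)·R1
R3 → R3 - (1)·R1
R4 → R4 + (1)·R1
R3 → R3 - (2)·R2
R4 → R4 + (5)·R2
R4 → R4 + (45/22)·R3
REF = 
  [   -5,    -5,     4]
  [    0,     2,   1/5]
  [    0,     0, -22/5]
  [    0,     0,     0]
Pivot columns: 1, 2, 3 → 3 pivots.
dim(Col(A)) = number of pivot columns = 3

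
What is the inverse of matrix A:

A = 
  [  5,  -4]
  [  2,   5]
det(A) = (5)(5) - (-4)(2) = 33
For a 2×2 matrix, A⁻¹ = (1/det(A)) · [[d, -b], [-c, a]]
    = (1/33) · [[5, 4], [-2, 5]]

A⁻¹ = 
  [ 5/33,  4/33]
  [-2/33,  5/33]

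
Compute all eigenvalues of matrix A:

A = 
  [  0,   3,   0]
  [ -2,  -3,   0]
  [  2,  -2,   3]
Characteristic polynomial: det(λI - A) = λ³ - 3λ - 18
Testing integer divisors of the constant term: p(3) = 0, so (λ - 3) is a factor:
p(λ) = (λ - 3)(λ² + 3λ + 6)
λ² + 3λ + 6 = 0  ⇒  λ = (-3 ± √((3)² - 4·(6)))/2 = (-3 ± √(-15))/2
  = (-3 + i√15)/2,  (-3 - i√15)/2

λ = 3, (-3 + i√15)/2, (-3 - i√15)/2  (≈ 3, -1.5 + 1.936i, -1.5 - 1.936i)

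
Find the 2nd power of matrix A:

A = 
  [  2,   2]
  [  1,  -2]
A² = A·A:
A²[1,1] = (2)(2) + (2)(1) = 6
A²[1,2] = (2)(2) + (2)(-2) = 0
A²[2,1] = (1)(2) + (-2)(1) = 0
A²[2,2] = (1)(2) + (-2)(-2) = 6
A² = 
  [  6,   0]
  [  0,   6]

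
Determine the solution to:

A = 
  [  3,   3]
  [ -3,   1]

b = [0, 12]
x = [-3, 3]

Row reduce the augmented matrix [A|b]:
R2 → R2 + (1)·R1
REF = 
  [  3,   3,   0]
  [  0,   4,  12]

Back-substitution:
x₂ = 12 / 4 = 3
x₁ = (0 - (3)(3)) / 3 = -3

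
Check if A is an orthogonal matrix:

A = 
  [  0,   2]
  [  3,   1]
No

AᵀA = 
  [  9,   3]
  [  3,   5]
≠ I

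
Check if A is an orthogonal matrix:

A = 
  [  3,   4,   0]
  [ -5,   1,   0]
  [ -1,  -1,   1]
No

AᵀA = 
  [ 35,   8,  -1]
  [  8,  18,  -1]
  [ -1,  -1,   1]
≠ I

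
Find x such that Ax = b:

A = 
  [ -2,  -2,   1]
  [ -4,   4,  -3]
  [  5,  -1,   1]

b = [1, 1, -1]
Row reduce the augmented matrix [A|b]:
R2 → R2 - (2)·R1
R3 → R3 + (5/2)·R1
R3 → R3 + (3/4)·R2
REF = 
  [  -2,   -2,    1,    1]
  [   0,    8,   -5,   -1]
  [   0,    0, -1/4,  3/4]

Back-substitution:
x₃ = (3/4) / (-1/4) = -3
x₂ = (-1 - (-5)(-3)) / 8 = -2
x₁ = (1 - (-2)(-2) - (1)(-3)) / (-2) = 0

x = [0, -2, -3]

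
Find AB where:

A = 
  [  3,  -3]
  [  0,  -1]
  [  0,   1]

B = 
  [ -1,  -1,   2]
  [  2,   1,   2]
AB = 
  [ -9,  -6,   0]
  [ -2,  -1,  -2]
  [  2,   1,   2]

A is 3×2 and B is 2×3, so AB is 3×3. Each entry is (row of A)·(column of B):
AB[1,1] = (3)(-1) + (-3)(2) = -9
AB[1,2] = (3)(-1) + (-3)(1) = -6
AB[1,3] = (3)(2) + (-3)(2) = 0
AB[2,1] = (0)(-1) + (-1)(2) = -2
AB[2,2] = (0)(-1) + (-1)(1) = -1
AB[2,3] = (0)(2) + (-1)(2) = -2
AB[3,1] = (0)(-1) + (1)(2) = 2
AB[3,2] = (0)(-1) + (1)(1) = 1
AB[3,3] = (0)(2) + (1)(2) = 2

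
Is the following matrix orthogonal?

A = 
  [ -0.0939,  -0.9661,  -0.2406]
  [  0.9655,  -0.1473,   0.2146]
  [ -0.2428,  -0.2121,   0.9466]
Yes

AᵀA = 
  [  1,   0,   0]
  [  0,   1,   0.0001]
  [  0,   0.0001,   1]
≈ I (equal to I up to the 4-dp rounding of the entries)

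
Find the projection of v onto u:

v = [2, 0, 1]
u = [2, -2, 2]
proj_u(v) = [1, -1, 1]

v·u = (2)(2) + (0)(-2) + (1)(2) = 6
u·u = (2)² + (-2)² + (2)² = 12
proj_u(v) = (v·u / u·u) × u = (6/12) × u = (1/2) × u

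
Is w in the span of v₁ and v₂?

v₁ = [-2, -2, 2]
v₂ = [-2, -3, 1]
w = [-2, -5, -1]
Yes

Form the augmented matrix and row-reduce:
[v₁|v₂|w] = 
  [ -2,  -2,  -2]
  [ -2,  -3,  -5]
  [  2,   1,  -1]
R2 → R2 - (1)·R1
R3 → R3 + (1)·R1
R3 → R3 - (1)·R2
REF = 
  [ -2,  -2,  -2]
  [  0,  -1,  -3]
  [  0,   0,   0]

No row of the form [0 0 | nonzero], so the system is consistent. Back-substitution gives c₁ = -2, c₂ = 3: w = (-2)·v₁ + (3)·v₂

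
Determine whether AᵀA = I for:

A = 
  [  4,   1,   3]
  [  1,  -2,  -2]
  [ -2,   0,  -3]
No

AᵀA = 
  [ 21,   2,  16]
  [  2,   5,   7]
  [ 16,   7,  22]
≠ I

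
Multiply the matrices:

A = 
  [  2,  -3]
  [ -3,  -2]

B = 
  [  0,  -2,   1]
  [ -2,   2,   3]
AB = 
  [  6, -10,  -7]
  [  4,   2,  -9]

A is 2×2 and B is 2×3, so AB is 2×3. Each entry is (row of A)·(column of B):
AB[1,1] = (2)(0) + (-3)(-2) = 6
AB[1,2] = (2)(-2) + (-3)(2) = -10
AB[1,3] = (2)(1) + (-3)(3) = -7
AB[2,1] = (-3)(0) + (-2)(-2) = 4
AB[2,2] = (-3)(-2) + (-2)(2) = 2
AB[2,3] = (-3)(1) + (-2)(3) = -9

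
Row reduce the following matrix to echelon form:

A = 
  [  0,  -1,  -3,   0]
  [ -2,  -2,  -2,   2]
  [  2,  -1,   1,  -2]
Row operations:
Swap R1 ↔ R2
R3 → R3 + (1)·R1
R3 → R3 - (3)·R2

Resulting echelon form:
REF = 
  [ -2,  -2,  -2,   2]
  [  0,  -1,  -3,   0]
  [  0,   0,   8,   0]

Rank = 3 (number of non-zero pivot rows).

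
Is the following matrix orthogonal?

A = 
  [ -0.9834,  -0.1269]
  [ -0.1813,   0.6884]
No

AᵀA = 
  [  0.9999,   0]
  [  0,   0.4900]
≠ I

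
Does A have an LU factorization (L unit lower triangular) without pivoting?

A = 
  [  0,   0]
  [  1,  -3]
No.
A[1,1] = 0 but A[2,1] = 1 ≠ 0. Any LU with L unit lower triangular has (LU)[1,1] = U[1,1] and (LU)[2,1] = L[2,1]·U[1,1]; matching A forces U[1,1] = 0, which then forces (LU)[2,1] = 0 ≠ 1. A row swap (pivoting) is required.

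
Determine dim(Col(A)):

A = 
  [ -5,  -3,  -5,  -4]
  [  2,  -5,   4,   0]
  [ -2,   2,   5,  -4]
Row reduce:
R2 → R2 + (2/5)·R1
R3 → R3 - (2/5)·R1
R3 → R3 + (16/31)·R2
REF = 
  [     -5,      -3,      -5,      -4]
  [      0,   -31/5,       2,    -8/5]
  [      0,       0,  249/31, -100/31]
Pivot columns: 1, 2, 3 → 3 pivots.
dim(Col(A)) = number of pivot columns = 3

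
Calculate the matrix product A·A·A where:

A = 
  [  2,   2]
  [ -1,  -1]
A² = A·A:
A²[1,1] = (2)(2) + (2)(-1) = 2
A²[1,2] = (2)(2) + (2)(-1) = 2
A²[2,1] = (-1)(2) + (-1)(-1) = -1
A²[2,2] = (-1)(2) + (-1)(-1) = -1
A² = 
  [  2,   2]
  [ -1,  -1]

A^3 = A^2·A:
A^3[1,1] = (2)(2) + (2)(-1) = 2
A^3[1,2] = (2)(2) + (2)(-1) = 2
A^3[2,1] = (-1)(2) + (-1)(-1) = -1
A^3[2,2] = (-1)(2) + (-1)(-1) = -1
A^3 = 
  [  2,   2]
  [ -1,  -1]

Therefore
A^3 = 
  [  2,   2]
  [ -1,  -1]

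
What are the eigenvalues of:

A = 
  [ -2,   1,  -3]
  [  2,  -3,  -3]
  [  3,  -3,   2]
Characteristic polynomial: det(λI - A) = λ³ + 3λ² - 6λ - 8
Testing integer divisors of the constant term: p(-1) = 0, so (λ + 1) is a factor:
p(λ) = (λ + 1)(λ² + 2λ - 8)
λ² + 2λ - 8 = (λ + 4)(λ - 2)

λ = -1, 2, -4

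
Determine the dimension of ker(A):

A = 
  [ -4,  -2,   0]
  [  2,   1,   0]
nullity(A) = 2

Row reduce:
R2 → R2 + (1/2)·R1
REF = 
  [ -4,  -2,   0]
  [  0,   0,   0]
Pivot columns: 1 → 1 pivot.
rank(A) = 1, so nullity(A) = 3 - 1 = 2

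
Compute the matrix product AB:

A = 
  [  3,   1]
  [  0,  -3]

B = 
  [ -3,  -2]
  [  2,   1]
A is 2×2 and B is 2×2, so AB is 2×2. Each entry is (row of A)·(column of B):
AB[1,1] = (3)(-3) + (1)(2) = -7
AB[1,2] = (3)(-2) + (1)(1) = -5
AB[2,1] = (0)(-3) + (-3)(2) = -6
AB[2,2] = (0)(-2) + (-3)(1) = -3

AB = 
  [ -7,  -5]
  [ -6,  -3]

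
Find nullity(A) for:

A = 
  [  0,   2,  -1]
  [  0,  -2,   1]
nullity(A) = 2

Row reduce:
R2 → R2 + (1)·R1
REF = 
  [  0,   2,  -1]
  [  0,   0,   0]
Pivot columns: 2 → 1 pivot.
rank(A) = 1, so nullity(A) = 3 - 1 = 2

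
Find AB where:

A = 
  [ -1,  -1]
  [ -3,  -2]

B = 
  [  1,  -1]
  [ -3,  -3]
AB = 
  [  2,   4]
  [  3,   9]

A is 2×2 and B is 2×2, so AB is 2×2. Each entry is (row of A)·(column of B):
AB[1,1] = (-1)(1) + (-1)(-3) = 2
AB[1,2] = (-1)(-1) + (-1)(-3) = 4
AB[2,1] = (-3)(1) + (-2)(-3) = 3
AB[2,2] = (-3)(-1) + (-2)(-3) = 9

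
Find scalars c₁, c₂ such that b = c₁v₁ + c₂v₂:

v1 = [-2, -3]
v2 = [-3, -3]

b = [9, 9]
c1 = 0, c2 = -3

b = 0·v1 + -3·v2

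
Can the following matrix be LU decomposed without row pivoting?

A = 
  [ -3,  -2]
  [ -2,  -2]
Yes.
A[1,1] = -3 ≠ 0, so Gaussian elimination proceeds without a row swap: multiplier ℓ₂₁ = (-2)/(-3) = 2/3, and U[2,2] = -2 - (2/3)(-2) = -2/3.
L = 
  [  1,   0]
  [2/3,   1]
U = 
  [  -3,   -2]
  [   0, -2/3]
Check row 2 of LU: [(2/3)(-3), (2/3)(-2) + (-2/3)] = [-2, -2] = row 2 of A ✓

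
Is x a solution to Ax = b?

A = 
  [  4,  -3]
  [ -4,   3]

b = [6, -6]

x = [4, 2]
No

Ax = [10, -10] ≠ b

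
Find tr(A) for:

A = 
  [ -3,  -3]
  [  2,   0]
-3

tr(A) = -3 + 0 = -3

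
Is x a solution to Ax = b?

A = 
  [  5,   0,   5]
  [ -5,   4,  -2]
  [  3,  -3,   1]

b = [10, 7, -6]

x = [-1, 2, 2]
No

Ax = [5, 9, -7] ≠ b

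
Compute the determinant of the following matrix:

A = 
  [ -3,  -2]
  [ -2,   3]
-13

For a 2×2 matrix, det = ad - bc = (-3)(3) - (-2)(-2) = -13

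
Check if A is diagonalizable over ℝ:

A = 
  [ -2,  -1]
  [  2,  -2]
No

tr(A) = -4, det(A) = 6
Characteristic polynomial: λ² - tr(A)λ + det(A) = λ² + 4λ + 6
λ² + 4λ + 6 = 0  ⇒  λ = (-4 ± √((4)² - 4·(6)))/2 = (-4 ± √(-8))/2
  = -2 + i√2,  -2 - i√2
Eigenvalues: -2 + i√2, -2 - i√2  (≈ -2 + 1.414i, -2 - 1.414i)
Has complex eigenvalues (not diagonalizable over ℝ).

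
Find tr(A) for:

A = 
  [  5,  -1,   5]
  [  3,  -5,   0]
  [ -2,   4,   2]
2

tr(A) = 5 + -5 + 2 = 2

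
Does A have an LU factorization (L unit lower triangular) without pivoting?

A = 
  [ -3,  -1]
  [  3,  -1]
Yes.
A[1,1] = -3 ≠ 0, so Gaussian elimination proceeds without a row swap: multiplier ℓ₂₁ = (3)/(-3) = -1, and U[2,2] = -1 - (-1)(-1) = -2.
L = 
  [  1,   0]
  [ -1,   1]
U = 
  [ -3,  -1]
  [  0,  -2]
Check row 2 of LU: [(-1)(-3), (-1)(-1) + (-2)] = [3, -1] = row 2 of A ✓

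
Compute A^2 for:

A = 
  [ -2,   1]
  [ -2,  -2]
A² = A·A:
A²[1,1] = (-2)(-2) + (1)(-2) = 2
A²[1,2] = (-2)(1) + (1)(-2) = -4
A²[2,1] = (-2)(-2) + (-2)(-2) = 8
A²[2,2] = (-2)(1) + (-2)(-2) = 2
A² = 
  [  2,  -4]
  [  8,   2]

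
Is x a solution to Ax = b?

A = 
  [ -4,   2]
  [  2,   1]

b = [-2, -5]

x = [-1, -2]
No

Ax = [0, -4] ≠ b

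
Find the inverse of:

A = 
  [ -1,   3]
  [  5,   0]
det(A) = (-1)(0) - (3)(5) = -15
For a 2×2 matrix, A⁻¹ = (1/det(A)) · [[d, -b], [-c, a]]
    = (-1/15) · [[0, -3], [-5, -1]]

A⁻¹ = 
  [   0,  1/5]
  [ 1/3, 1/15]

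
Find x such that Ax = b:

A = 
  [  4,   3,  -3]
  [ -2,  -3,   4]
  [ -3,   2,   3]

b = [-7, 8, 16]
x = [-1, 2, 3]

Row reduce the augmented matrix [A|b]:
R2 → R2 + (1/2)·R1
R3 → R3 + (3/4)·R1
R3 → R3 + (17/6)·R2
REF = 
  [   4,    3,   -3,   -7]
  [   0, -3/2,  5/2,  9/2]
  [   0,    0, 47/6, 47/2]

Back-substitution:
x₃ = (47/2) / (47/6) = 3
x₂ = (9/2 - (5/2)(3)) / (-3/2) = 2
x₁ = (-7 - (3)(2) - (-3)(3)) / 4 = -1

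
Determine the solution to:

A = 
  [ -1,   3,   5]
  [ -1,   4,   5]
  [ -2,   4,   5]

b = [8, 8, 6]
x = [2, 0, 2]

Row reduce the augmented matrix [A|b]:
R2 → R2 - (1)·R1
R3 → R3 - (2)·R1
R3 → R3 + (2)·R2
REF = 
  [ -1,   3,   5,   8]
  [  0,   1,   0,   0]
  [  0,   0,  -5, -10]

Back-substitution:
x₃ = (-10) / (-5) = 2
x₂ = (0 - (0)(2)) / 1 = 0
x₁ = (8 - (3)(0) - (5)(2)) / (-1) = 2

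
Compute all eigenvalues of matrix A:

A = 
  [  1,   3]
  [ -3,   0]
λ = (1 + i√35)/2, (1 - i√35)/2  (≈ 0.5 + 2.958i, 0.5 - 2.958i)

tr(A) = 1, det(A) = 9
Characteristic polynomial: λ² - tr(A)λ + det(A) = λ² - λ + 9
λ² - λ + 9 = 0  ⇒  λ = (1 ± √((-1)² - 4·(9)))/2 = (1 ± √(-35))/2
  = (1 + i√35)/2,  (1 - i√35)/2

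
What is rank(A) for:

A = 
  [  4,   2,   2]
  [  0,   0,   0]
rank(A) = 1

Row reduce:
(no row operations needed)
REF = 
  [  4,   2,   2]
  [  0,   0,   0]
Pivot columns: 1 → 1 pivot.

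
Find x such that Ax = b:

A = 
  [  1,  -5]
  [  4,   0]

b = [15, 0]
x = [0, -3]

Row reduce the augmented matrix [A|b]:
R2 → R2 - (4)·R1
REF = 
  [  1,  -5,  15]
  [  0,  20, -60]

Back-substitution:
x₂ = (-60) / 20 = -3
x₁ = (15 - (-5)(-3)) / 1 = 0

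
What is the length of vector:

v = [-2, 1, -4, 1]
4.69

||v||₂ = √((-2)² + (1)² + (-4)² + (1)²) = √22 = 4.69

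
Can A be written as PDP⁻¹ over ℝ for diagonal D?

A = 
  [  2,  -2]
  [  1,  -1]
Yes

tr(A) = 1, det(A) = 0
Characteristic polynomial: λ² - tr(A)λ + det(A) = λ² - λ
λ² - λ = λ(λ - 1)
Eigenvalues: 1, 0
λ=0: alg. mult. = 1, geom. mult. = 2 - rank(A - (0)I) = 2 - 1 = 1
λ=1: alg. mult. = 1, geom. mult. = 2 - rank(A - (1)I) = 2 - 1 = 1
Sum of geometric multiplicities equals n, so A has n independent eigenvectors.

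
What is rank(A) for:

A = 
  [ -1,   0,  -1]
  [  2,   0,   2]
Row reduce:
R2 → R2 + (2)·R1
REF = 
  [ -1,   0,  -1]
  [  0,   0,   0]
Pivot columns: 1 → 1 pivot.

rank(A) = 1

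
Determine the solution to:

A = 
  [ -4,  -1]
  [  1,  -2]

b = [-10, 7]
x = [3, -2]

Row reduce the augmented matrix [A|b]:
R2 → R2 + (1/4)·R1
REF = 
  [  -4,   -1,  -10]
  [   0, -9/4,  9/2]

Back-substitution:
x₂ = (9/2) / (-9/4) = -2
x₁ = (-10 - (-1)(-2)) / (-4) = 3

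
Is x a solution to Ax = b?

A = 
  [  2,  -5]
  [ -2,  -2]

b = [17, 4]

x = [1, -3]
Yes

Ax = [17, 4] = b ✓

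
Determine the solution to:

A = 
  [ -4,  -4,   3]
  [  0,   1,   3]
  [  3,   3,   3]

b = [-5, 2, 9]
x = [3, -1, 1]

Row reduce the augmented matrix [A|b]:
R3 → R3 + (3/4)·R1
REF = 
  [  -4,   -4,    3,   -5]
  [   0,    1,    3,    2]
  [   0,    0, 21/4, 21/4]

Back-substitution:
x₃ = (21/4) / (21/4) = 1
x₂ = (2 - (3)(1)) / 1 = -1
x₁ = (-5 - (-4)(-1) - (3)(1)) / (-4) = 3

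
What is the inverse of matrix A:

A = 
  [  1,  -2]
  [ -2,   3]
det(A) = (1)(3) - (-2)(-2) = -1
For a 2×2 matrix, A⁻¹ = (1/det(A)) · [[d, -b], [-c, a]]
    = (-1) · [[3, 2], [2, 1]]

A⁻¹ = 
  [ -3,  -2]
  [ -2,  -1]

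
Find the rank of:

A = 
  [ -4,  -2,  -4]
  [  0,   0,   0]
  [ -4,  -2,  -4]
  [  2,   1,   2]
Row reduce:
R3 → R3 - (1)·R1
R4 → R4 + (1/2)·R1
REF = 
  [ -4,  -2,  -4]
  [  0,   0,   0]
  [  0,   0,   0]
  [  0,   0,   0]
Pivot columns: 1 → 1 pivot.

rank(A) = 1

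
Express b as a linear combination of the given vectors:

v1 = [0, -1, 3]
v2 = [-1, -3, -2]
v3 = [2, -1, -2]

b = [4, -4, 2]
c1 = 2, c2 = 0, c3 = 2

b = 2·v1 + 0·v2 + 2·v3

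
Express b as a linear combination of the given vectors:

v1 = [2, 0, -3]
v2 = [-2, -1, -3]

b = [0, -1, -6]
c1 = 1, c2 = 1

b = 1·v1 + 1·v2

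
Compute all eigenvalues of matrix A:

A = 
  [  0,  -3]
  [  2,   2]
λ = 1 + i√5, 1 - i√5  (≈ 1 + 2.236i, 1 - 2.236i)

tr(A) = 2, det(A) = 6
Characteristic polynomial: λ² - tr(A)λ + det(A) = λ² - 2λ + 6
λ² - 2λ + 6 = 0  ⇒  λ = (2 ± √((-2)² - 4·(6)))/2 = (2 ± √(-20))/2
  = 1 + i√5,  1 - i√5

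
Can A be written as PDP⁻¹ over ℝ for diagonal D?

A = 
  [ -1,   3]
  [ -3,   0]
No

tr(A) = -1, det(A) = 9
Characteristic polynomial: λ² - tr(A)λ + det(A) = λ² + λ + 9
λ² + λ + 9 = 0  ⇒  λ = (-1 ± √((1)² - 4·(9)))/2 = (-1 ± √(-35))/2
  = (-1 + i√35)/2,  (-1 - i√35)/2
Eigenvalues: (-1 + i√35)/2, (-1 - i√35)/2  (≈ -0.5 + 2.958i, -0.5 - 2.958i)
Has complex eigenvalues (not diagonalizable over ℝ).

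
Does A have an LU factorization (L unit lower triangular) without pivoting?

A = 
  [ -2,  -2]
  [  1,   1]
Yes.
A[1,1] = -2 ≠ 0, so Gaussian elimination proceeds without a row swap: multiplier ℓ₂₁ = (1)/(-2) = -1/2, and U[2,2] = 1 - (-1/2)(-2) = 0.
L = 
  [   1,    0]
  [-1/2,    1]
U = 
  [ -2,  -2]
  [  0,   0]
Check row 2 of LU: [(-1/2)(-2), (-1/2)(-2) + 0] = [1, 1] = row 2 of A ✓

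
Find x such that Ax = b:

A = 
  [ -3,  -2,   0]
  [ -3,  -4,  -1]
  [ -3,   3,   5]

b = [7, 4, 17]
x = [-3, 1, 1]

Row reduce the augmented matrix [A|b]:
R2 → R2 - (1)·R1
R3 → R3 - (1)·R1
R3 → R3 + (5/2)·R2
REF = 
  [ -3,  -2,   0,   7]
  [  0,  -2,  -1,  -3]
  [  0,   0, 5/2, 5/2]

Back-substitution:
x₃ = (5/2) / (5/2) = 1
x₂ = (-3 - (-1)(1)) / (-2) = 1
x₁ = (7 - (-2)(1) - (0)(1)) / (-3) = -3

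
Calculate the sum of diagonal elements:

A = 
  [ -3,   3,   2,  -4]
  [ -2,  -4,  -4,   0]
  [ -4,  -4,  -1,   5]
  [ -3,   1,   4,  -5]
-13

tr(A) = -3 + -4 + -1 + -5 = -13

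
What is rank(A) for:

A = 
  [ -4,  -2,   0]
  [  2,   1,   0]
rank(A) = 1

Row reduce:
R2 → R2 + (1/2)·R1
REF = 
  [ -4,  -2,   0]
  [  0,   0,   0]
Pivot columns: 1 → 1 pivot.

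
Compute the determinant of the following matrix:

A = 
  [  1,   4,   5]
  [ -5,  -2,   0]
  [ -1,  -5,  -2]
Cofactor expansion along row 1:
det(A) = (1)·((-2)(-2) - (0)(-5)) - (4)·((-5)(-2) - (0)(-1)) + (5)·((-5)(-5) - (-2)(-1))
  = (1)(4) - (4)(10) + (5)(23)
  = 79

det(A) = 79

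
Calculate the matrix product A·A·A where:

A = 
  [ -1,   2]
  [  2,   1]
A² = A·A:
A²[1,1] = (-1)(-1) + (2)(2) = 5
A²[1,2] = (-1)(2) + (2)(1) = 0
A²[2,1] = (2)(-1) + (1)(2) = 0
A²[2,2] = (2)(2) + (1)(1) = 5
A² = 
  [  5,   0]
  [  0,   5]

A^3 = A^2·A:
A^3[1,1] = (5)(-1) + (0)(2) = -5
A^3[1,2] = (5)(2) + (0)(1) = 10
A^3[2,1] = (0)(-1) + (5)(2) = 10
A^3[2,2] = (0)(2) + (5)(1) = 5
A^3 = 
  [ -5,  10]
  [ 10,   5]

Therefore
A^3 = 
  [ -5,  10]
  [ 10,   5]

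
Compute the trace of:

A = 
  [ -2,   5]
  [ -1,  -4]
-6

tr(A) = -2 + -4 = -6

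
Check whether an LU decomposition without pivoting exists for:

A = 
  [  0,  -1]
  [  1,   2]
No.
A[1,1] = 0 but A[2,1] = 1 ≠ 0. Any LU with L unit lower triangular has (LU)[1,1] = U[1,1] and (LU)[2,1] = L[2,1]·U[1,1]; matching A forces U[1,1] = 0, which then forces (LU)[2,1] = 0 ≠ 1. A row swap (pivoting) is required.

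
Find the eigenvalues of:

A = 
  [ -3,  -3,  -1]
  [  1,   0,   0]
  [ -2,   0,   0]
Characteristic polynomial: det(λI - A) = λ³ + 3λ² + λ
The constant term is 0, so λ = 0 is a root: p(λ) = λ(λ² + 3λ + 1)
λ² + 3λ + 1 = 0  ⇒  λ = (-3 ± √((3)² - 4·(1)))/2 = (-3 ± √(5))/2
  = (-3 + √5)/2,  (-3 - √5)/2

λ = 0, (-3 + √5)/2, (-3 - √5)/2  (≈ 0, -0.382, -2.618)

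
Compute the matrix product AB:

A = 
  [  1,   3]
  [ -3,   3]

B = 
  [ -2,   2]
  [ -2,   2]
AB = 
  [ -8,   8]
  [  0,   0]

A is 2×2 and B is 2×2, so AB is 2×2. Each entry is (row of A)·(column of B):
AB[1,1] = (1)(-2) + (3)(-2) = -8
AB[1,2] = (1)(2) + (3)(2) = 8
AB[2,1] = (-3)(-2) + (3)(-2) = 0
AB[2,2] = (-3)(2) + (3)(2) = 0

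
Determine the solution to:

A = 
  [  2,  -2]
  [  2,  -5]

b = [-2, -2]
x = [-1, 0]

Row reduce the augmented matrix [A|b]:
R2 → R2 - (1)·R1
REF = 
  [  2,  -2,  -2]
  [  0,  -3,   0]

Back-substitution:
x₂ = 0 / (-3) = 0
x₁ = (-2 - (-2)(0)) / 2 = -1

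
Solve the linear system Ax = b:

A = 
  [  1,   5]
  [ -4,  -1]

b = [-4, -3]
x = [1, -1]

Row reduce the augmented matrix [A|b]:
R2 → R2 + (4)·R1
REF = 
  [  1,   5,  -4]
  [  0,  19, -19]

Back-substitution:
x₂ = (-19) / 19 = -1
x₁ = (-4 - (5)(-1)) / 1 = 1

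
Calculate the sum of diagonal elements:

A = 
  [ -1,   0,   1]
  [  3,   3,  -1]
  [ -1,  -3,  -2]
0

tr(A) = -1 + 3 + -2 = 0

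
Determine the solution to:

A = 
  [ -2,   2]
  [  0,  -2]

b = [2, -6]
x = [2, 3]

Row reduce the augmented matrix [A|b]:
(already in echelon form)
REF = 
  [ -2,   2,   2]
  [  0,  -2,  -6]

Back-substitution:
x₂ = (-6) / (-2) = 3
x₁ = (2 - (2)(3)) / (-2) = 2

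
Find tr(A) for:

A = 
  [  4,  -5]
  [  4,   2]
6

tr(A) = 4 + 2 = 6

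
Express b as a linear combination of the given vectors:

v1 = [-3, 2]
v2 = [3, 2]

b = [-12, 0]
c1 = 2, c2 = -2

b = 2·v1 + -2·v2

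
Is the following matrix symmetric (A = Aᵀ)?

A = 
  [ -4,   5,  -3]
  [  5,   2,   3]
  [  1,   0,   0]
No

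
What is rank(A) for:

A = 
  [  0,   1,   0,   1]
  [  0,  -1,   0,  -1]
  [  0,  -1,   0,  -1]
Row reduce:
R2 → R2 + (1)·R1
R3 → R3 + (1)·R1
REF = 
  [  0,   1,   0,   1]
  [  0,   0,   0,   0]
  [  0,   0,   0,   0]
Pivot columns: 2 → 1 pivot.

rank(A) = 1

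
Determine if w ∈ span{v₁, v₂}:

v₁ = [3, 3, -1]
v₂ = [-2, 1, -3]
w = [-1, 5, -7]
Yes

Form the augmented matrix and row-reduce:
[v₁|v₂|w] = 
  [  3,  -2,  -1]
  [  3,   1,   5]
  [ -1,  -3,  -7]
R2 → R2 - (1)·R1
R3 → R3 + (1/3)·R1
R3 → R3 + (11/9)·R2
REF = 
  [  3,  -2,  -1]
  [  0,   3,   6]
  [  0,   0,   0]

No row of the form [0 0 | nonzero], so the system is consistent. Back-substitution gives c₁ = 1, c₂ = 2: w = (1)·v₁ + (2)·v₂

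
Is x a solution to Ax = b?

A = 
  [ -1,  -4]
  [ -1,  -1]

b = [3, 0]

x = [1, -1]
Yes

Ax = [3, 0] = b ✓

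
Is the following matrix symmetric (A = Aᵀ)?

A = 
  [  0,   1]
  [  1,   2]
Yes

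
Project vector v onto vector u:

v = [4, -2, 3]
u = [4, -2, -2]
v·u = (4)(4) + (-2)(-2) + (3)(-2) = 14
u·u = (4)² + (-2)² + (-2)² = 24
proj_u(v) = (v·u / u·u) × u = (14/24) × u = (7/12) × u

proj_u(v) = [7/3, -7/6, -7/6]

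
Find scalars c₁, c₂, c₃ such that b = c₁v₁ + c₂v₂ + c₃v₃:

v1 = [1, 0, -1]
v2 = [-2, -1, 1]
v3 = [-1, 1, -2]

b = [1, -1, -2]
c1 = 3, c2 = 1, c3 = 0

b = 3·v1 + 1·v2 + 0·v3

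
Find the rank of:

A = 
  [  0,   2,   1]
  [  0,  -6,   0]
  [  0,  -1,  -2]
rank(A) = 2

Row reduce:
R2 → R2 + (3)·R1
R3 → R3 + (1/2)·R1
R3 → R3 + (1/2)·R2
REF = 
  [  0,   2,   1]
  [  0,   0,   3]
  [  0,   0,   0]
Pivot columns: 2, 3 → 2 pivots.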